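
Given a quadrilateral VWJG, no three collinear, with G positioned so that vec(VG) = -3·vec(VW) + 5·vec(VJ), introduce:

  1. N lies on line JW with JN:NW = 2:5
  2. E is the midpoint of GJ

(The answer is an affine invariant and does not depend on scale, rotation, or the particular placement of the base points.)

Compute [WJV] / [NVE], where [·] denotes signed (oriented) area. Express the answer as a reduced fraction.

[WJV]:[NVE] = -14/27

Assign V = (0, 0), W = (1, 0), J = (0, 1), G = (-3, 5) — the answer is frame-independent, so this choice is without loss of generality.
1. N lies on line JW with JN:NW = 2:5 ⇒ N = (2/7, 5/7)
2. E is the midpoint of GJ ⇒ E = (-3/2, 3)
2·[WJV] = 1, 2·[NVE] = -27/14
[WJV]:[NVE] = 1:-27/14 = -14/27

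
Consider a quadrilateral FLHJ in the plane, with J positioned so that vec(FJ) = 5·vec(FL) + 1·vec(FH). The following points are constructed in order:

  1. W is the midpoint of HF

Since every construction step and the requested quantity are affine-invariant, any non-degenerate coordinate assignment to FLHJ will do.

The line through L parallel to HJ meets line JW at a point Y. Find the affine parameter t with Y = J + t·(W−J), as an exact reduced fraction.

Assign F = (0, 0), L = (1, 0), H = (0, 1), J = (5, 1) — the answer is frame-independent, so this choice is without loss of generality.
1. W is the midpoint of HF ⇒ W = (0, 1/2)
through L parallel to HJ: direction (5, 0); meets JW at Y = (-5, 0)
Y = J + t·(W−J) with t = 2

t = 2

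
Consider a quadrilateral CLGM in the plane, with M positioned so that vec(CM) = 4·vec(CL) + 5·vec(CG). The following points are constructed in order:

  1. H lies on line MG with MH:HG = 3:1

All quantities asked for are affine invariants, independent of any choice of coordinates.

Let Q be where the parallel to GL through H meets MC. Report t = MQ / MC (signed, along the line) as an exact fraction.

Choose coordinates C = (0, 0), L = (1, 0), G = (0, 1), M = (4, 5).
1. H lies on line MG with MH:HG = 3:1 ⇒ H = (1, 2)
through H parallel to GL: direction (1, -1); meets MC at Q = (4/3, 5/3)
Q = M + t·(C−M) with t = 2/3

t = 2/3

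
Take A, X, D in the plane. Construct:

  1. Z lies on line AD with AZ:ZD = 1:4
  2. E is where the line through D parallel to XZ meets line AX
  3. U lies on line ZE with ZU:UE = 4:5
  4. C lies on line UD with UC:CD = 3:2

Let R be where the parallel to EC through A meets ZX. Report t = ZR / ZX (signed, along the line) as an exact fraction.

Work in coordinates with A = (0, 0), X = (1, 0), D = (0, 1).
1. Z lies on line AD with AZ:ZD = 1:4 ⇒ Z = (0, 1/5)
2. E is where the line through D parallel to XZ meets line AX ⇒ E = (5, 0)
3. U lies on line ZE with ZU:UE = 4:5 ⇒ U = (20/9, 1/9)
4. C lies on line UD with UC:CD = 3:2 ⇒ C = (8/9, 29/45)
through A parallel to EC: direction (-37/9, 29/45); meets ZX at R = (37/8, -29/40)
R = Z + t·(X−Z) with t = 37/8

t = 37/8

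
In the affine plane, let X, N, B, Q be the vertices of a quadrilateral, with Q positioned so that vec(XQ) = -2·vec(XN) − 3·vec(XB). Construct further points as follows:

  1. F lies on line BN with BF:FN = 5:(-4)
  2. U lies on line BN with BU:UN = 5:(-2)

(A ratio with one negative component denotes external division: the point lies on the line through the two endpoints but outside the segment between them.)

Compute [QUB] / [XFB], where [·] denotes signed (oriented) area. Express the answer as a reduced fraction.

[QUB]:[XFB] = 2

Set X = (0, 0), N = (1, 0), B = (0, 1), Q = (-2, -3); any affine frame gives the same invariant.
1. F lies on line BN with BF:FN = 5:(-4) ⇒ F = (5, -4)
2. U lies on line BN with BU:UN = 5:(-2) ⇒ U = (5/3, -2/3)
2·[QUB] = 10, 2·[XFB] = 5
[QUB]:[XFB] = 10:5 = 2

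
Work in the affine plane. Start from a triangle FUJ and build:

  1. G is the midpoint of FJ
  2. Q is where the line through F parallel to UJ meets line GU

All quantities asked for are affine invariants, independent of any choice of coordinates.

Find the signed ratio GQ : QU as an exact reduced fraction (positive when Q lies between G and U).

GQ:QU = -1/2

Choose coordinates F = (0, 0), U = (1, 0), J = (0, 1).
1. G is the midpoint of FJ ⇒ G = (0, 1/2)
2. Q is where the line through F parallel to UJ meets line GU ⇒ Q = (-1, 1)
Q = G + t·(U−G) with t = -1, so GQ:QU = t:(1−t) = -1:2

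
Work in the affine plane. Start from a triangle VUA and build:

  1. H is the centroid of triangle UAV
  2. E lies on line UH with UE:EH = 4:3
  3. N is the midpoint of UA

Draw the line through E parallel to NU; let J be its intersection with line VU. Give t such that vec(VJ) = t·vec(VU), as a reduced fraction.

Assign V = (0, 0), U = (1, 0), A = (0, 1) — the answer is frame-independent, so this choice is without loss of generality.
1. H is the centroid of triangle UAV ⇒ H = (1/3, 1/3)
2. E lies on line UH with UE:EH = 4:3 ⇒ E = (13/21, 4/21)
3. N is the midpoint of UA ⇒ N = (1/2, 1/2)
through E parallel to NU: direction (1/2, -1/2); meets VU at J = (17/21, 0)
J = V + t·(U−V) with t = 17/21

t = 17/21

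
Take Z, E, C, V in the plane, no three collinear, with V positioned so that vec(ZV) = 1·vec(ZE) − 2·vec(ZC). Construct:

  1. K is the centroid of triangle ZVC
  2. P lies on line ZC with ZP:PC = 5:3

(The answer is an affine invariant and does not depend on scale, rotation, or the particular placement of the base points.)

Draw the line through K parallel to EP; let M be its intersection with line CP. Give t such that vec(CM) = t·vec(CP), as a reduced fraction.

t = 3

Work in coordinates with Z = (0, 0), E = (1, 0), C = (0, 1), V = (1, -2).
1. K is the centroid of triangle ZVC ⇒ K = (1/3, -1/3)
2. P lies on line ZC with ZP:PC = 5:3 ⇒ P = (0, 5/8)
through K parallel to EP: direction (-1, 5/8); meets CP at M = (0, -1/8)
M = C + t·(P−C) with t = 3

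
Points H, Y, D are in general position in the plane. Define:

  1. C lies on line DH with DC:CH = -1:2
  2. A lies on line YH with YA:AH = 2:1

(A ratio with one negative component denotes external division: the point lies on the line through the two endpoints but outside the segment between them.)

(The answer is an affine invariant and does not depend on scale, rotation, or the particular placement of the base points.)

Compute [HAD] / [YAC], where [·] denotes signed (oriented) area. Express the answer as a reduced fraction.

[HAD]:[YAC] = -1/4

Choose coordinates H = (0, 0), Y = (1, 0), D = (0, 1).
1. C lies on line DH with DC:CH = -1:2 ⇒ C = (0, 2)
2. A lies on line YH with YA:AH = 2:1 ⇒ A = (1/3, 0)
2·[HAD] = 1/3, 2·[YAC] = -4/3
[HAD]:[YAC] = 1/3:-4/3 = -1/4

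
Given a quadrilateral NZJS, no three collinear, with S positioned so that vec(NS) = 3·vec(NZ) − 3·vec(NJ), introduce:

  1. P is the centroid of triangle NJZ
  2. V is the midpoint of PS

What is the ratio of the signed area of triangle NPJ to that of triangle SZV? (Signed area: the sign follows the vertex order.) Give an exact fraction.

[NPJ]:[SZV] = 1/2

Choose coordinates N = (0, 0), Z = (1, 0), J = (0, 1), S = (3, -3).
1. P is the centroid of triangle NJZ ⇒ P = (1/3, 1/3)
2. V is the midpoint of PS ⇒ V = (5/3, -4/3)
2·[NPJ] = 1/3, 2·[SZV] = 2/3
[NPJ]:[SZV] = 1/3:2/3 = 1/2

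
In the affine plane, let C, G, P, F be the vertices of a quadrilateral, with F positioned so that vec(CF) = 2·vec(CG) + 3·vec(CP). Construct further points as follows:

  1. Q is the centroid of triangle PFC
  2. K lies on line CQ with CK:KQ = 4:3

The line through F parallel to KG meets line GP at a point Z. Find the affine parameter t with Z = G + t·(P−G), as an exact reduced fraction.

Work in coordinates with C = (0, 0), G = (1, 0), P = (0, 1), F = (2, 3).
1. Q is the centroid of triangle PFC ⇒ Q = (2/3, 4/3)
2. K lies on line CQ with CK:KQ = 4:3 ⇒ K = (8/21, 16/21)
through F parallel to KG: direction (13/21, -16/21); meets GP at Z = (58/3, -55/3)
Z = G + t·(P−G) with t = -55/3

t = -55/3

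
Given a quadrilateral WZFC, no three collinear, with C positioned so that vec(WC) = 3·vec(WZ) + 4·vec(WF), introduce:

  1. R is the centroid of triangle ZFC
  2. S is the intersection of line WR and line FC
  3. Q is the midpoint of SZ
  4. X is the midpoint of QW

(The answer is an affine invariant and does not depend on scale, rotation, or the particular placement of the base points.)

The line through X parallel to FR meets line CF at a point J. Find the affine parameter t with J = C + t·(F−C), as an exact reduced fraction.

Assign W = (0, 0), Z = (1, 0), F = (0, 1), C = (3, 4) — the answer is frame-independent, so this choice is without loss of generality.
1. R is the centroid of triangle ZFC ⇒ R = (4/3, 5/3)
2. S is the intersection of line WR and line FC ⇒ S = (4, 5)
3. Q is the midpoint of SZ ⇒ Q = (5/2, 5/2)
4. X is the midpoint of QW ⇒ X = (5/4, 5/4)
through X parallel to FR: direction (4/3, 2/3); meets CF at J = (-3/4, 1/4)
J = C + t·(F−C) with t = 5/4

t = 5/4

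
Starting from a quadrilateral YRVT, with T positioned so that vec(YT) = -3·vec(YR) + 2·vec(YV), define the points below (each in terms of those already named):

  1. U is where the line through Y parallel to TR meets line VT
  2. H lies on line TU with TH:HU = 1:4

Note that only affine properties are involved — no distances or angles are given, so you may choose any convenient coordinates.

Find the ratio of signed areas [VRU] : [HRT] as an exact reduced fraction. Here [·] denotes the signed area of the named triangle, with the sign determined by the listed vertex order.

Work in coordinates with Y = (0, 0), R = (1, 0), V = (0, 1), T = (-3, 2).
1. U is where the line through Y parallel to TR meets line VT ⇒ U = (-6, 3)
2. H lies on line TU with TH:HU = 1:4 ⇒ H = (-18/5, 11/5)
2·[VRU] = -4, 2·[HRT] = 2/5
[VRU]:[HRT] = -4:2/5 = -10

[VRU]:[HRT] = -10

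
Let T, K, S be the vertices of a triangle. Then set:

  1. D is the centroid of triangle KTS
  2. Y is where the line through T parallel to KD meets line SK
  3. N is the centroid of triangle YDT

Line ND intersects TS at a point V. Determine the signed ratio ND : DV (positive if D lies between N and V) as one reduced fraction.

Set T = (0, 0), K = (1, 0), S = (0, 1); any affine frame gives the same invariant.
1. D is the centroid of triangle KTS ⇒ D = (1/3, 1/3)
2. Y is where the line through T parallel to KD meets line SK ⇒ Y = (2, -1)
3. N is the centroid of triangle YDT ⇒ N = (7/9, -2/9)
line ND meets TS at V = (0, 3/4)
D = N + t·(V−N) with t = 4/7, so ND:DV = 4/7:3/7

ND:DV = 4/3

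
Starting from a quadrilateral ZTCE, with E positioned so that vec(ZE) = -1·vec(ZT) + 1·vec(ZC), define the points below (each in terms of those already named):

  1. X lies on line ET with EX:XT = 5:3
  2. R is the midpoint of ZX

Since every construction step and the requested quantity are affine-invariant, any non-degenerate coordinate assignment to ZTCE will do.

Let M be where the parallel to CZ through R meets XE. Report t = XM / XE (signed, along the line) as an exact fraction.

Work in coordinates with Z = (0, 0), T = (1, 0), C = (0, 1), E = (-1, 1).
1. X lies on line ET with EX:XT = 5:3 ⇒ X = (1/4, 3/8)
2. R is the midpoint of ZX ⇒ R = (1/8, 3/16)
through R parallel to CZ: direction (0, -1); meets XE at M = (1/8, 7/16)
M = X + t·(E−X) with t = 1/10

t = 1/10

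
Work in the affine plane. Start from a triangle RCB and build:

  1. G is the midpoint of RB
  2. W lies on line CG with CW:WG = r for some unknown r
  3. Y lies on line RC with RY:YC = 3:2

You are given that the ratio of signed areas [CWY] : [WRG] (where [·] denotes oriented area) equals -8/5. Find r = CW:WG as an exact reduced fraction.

Assign R = (0, 0), C = (1, 0), B = (0, 1) — the answer is frame-independent, so this choice is without loss of generality.
1. G is the midpoint of RB ⇒ G = (0, 1/2)
2. With CW:WG = r, write λ = r/(r+1) so W = C + λ·(G−C); W is affine-linear in λ
3. Y lies on line RC with RY:YC = 3:2 ⇒ Y = (3/5, 0)
Every point depending on W is an affine combination of W and λ-independent points, so each such coordinate is linear in λ; the λ² term in each signed area is a multiple of (G−C)×(G−C) = 0, so 2·[CWY] and 2·[WRG] are each linear in λ. Evaluating at λ=0 and λ=1:
  2·[CWY] = 1/5·λ,   2·[WRG] = 1/2·λ − 1/2
So [CWY]:[WRG] = (1/5·λ) / (1/2·λ − 1/2). Setting this equal to -8/5:
  1/5·λ = -8/5·(1/2·λ − 1/2)  ⇒  λ = 4/5
Then r = λ/(1−λ) = (4/5)/(1/5) = 4. Check: with r = 4, W = (1/5, 2/5) and [CWY]:[WRG] = -8/5 as required.

r = 4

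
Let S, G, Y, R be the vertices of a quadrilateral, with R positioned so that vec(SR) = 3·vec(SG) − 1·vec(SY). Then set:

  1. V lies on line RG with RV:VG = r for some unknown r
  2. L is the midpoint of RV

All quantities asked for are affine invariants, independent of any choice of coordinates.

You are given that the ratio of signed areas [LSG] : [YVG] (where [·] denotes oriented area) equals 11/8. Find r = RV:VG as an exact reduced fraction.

r = 3/4

Set S = (0, 0), G = (1, 0), Y = (0, 1), R = (3, -1); any affine frame gives the same invariant.
1. With RV:VG = r, write λ = r/(r+1) so V = R + λ·(G−R); V is affine-linear in λ
2. L is the midpoint of RV ⇒ L is an affine combination of earlier points and hence also affine-linear in λ
Every point depending on V is an affine combination of V and λ-independent points, so each such coordinate is linear in λ; the λ² term in each signed area is a multiple of (G−R)×(G−R) = 0, so 2·[LSG] and 2·[YVG] are each linear in λ. Evaluating at λ=0 and λ=1:
  2·[LSG] = 1/2·λ − 1,   2·[YVG] = λ − 1
So [LSG]:[YVG] = (1/2·λ − 1) / (λ − 1). Setting this equal to 11/8:
  1/2·λ − 1 = 11/8·(λ − 1)  ⇒  λ = 3/7
Then r = λ/(1−λ) = (3/7)/(4/7) = 3/4. Check: with r = 3/4, V = (15/7, -4/7) and [LSG]:[YVG] = 11/8 as required.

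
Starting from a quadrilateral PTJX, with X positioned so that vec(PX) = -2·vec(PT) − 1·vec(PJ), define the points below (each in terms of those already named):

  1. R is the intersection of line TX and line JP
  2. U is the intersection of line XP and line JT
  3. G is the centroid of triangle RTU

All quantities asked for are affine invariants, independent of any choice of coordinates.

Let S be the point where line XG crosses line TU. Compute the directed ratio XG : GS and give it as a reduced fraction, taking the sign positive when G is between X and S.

Assign P = (0, 0), T = (1, 0), J = (0, 1), X = (-2, -1) — the answer is frame-independent, so this choice is without loss of generality.
1. R is the intersection of line TX and line JP ⇒ R = (0, -1/3)
2. U is the intersection of line XP and line JT ⇒ U = (2/3, 1/3)
3. G is the centroid of triangle RTU ⇒ G = (5/9, 0)
line XG meets TU at S = (7/8, 1/8)
G = X + t·(S−X) with t = 8/9, so XG:GS = 8/9:1/9

XG:GS = 8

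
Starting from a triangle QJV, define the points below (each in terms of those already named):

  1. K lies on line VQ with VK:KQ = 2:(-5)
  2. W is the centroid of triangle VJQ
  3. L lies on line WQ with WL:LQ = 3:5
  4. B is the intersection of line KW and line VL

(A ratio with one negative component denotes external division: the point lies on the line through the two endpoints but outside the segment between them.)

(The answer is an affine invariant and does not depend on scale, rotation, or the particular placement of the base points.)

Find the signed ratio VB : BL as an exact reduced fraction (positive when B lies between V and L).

Choose coordinates Q = (0, 0), J = (1, 0), V = (0, 1).
1. K lies on line VQ with VK:KQ = 2:(-5) ⇒ K = (0, 5/3)
2. W is the centroid of triangle VJQ ⇒ W = (1/3, 1/3)
3. L lies on line WQ with WL:LQ = 3:5 ⇒ L = (5/24, 5/24)
4. B is the intersection of line KW and line VL ⇒ B = (10/3, -35/3)
B = V + t·(L−V) with t = 16, so VB:BL = t:(1−t) = 16:-15

VB:BL = -16/15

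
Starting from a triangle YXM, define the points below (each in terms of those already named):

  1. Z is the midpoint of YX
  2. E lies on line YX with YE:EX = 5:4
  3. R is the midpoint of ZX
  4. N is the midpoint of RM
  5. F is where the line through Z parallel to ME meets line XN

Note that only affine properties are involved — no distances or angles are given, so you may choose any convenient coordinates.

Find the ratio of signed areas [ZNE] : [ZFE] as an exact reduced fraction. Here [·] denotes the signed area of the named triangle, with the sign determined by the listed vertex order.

Work in coordinates with Y = (0, 0), X = (1, 0), M = (0, 1).
1. Z is the midpoint of YX ⇒ Z = (1/2, 0)
2. E lies on line YX with YE:EX = 5:4 ⇒ E = (5/9, 0)
3. R is the midpoint of ZX ⇒ R = (3/4, 0)
4. N is the midpoint of RM ⇒ N = (3/8, 1/2)
5. F is where the line through Z parallel to ME meets line XN ⇒ F = (1/10, 18/25)
2·[ZNE] = -1/36, 2·[ZFE] = -1/25
[ZNE]:[ZFE] = -1/36:-1/25 = 25/36

[ZNE]:[ZFE] = 25/36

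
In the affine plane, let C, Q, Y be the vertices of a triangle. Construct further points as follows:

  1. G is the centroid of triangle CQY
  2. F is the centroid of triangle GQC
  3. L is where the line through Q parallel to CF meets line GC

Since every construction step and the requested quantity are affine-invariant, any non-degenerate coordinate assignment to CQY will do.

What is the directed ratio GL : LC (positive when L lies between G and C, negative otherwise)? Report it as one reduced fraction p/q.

Choose coordinates C = (0, 0), Q = (1, 0), Y = (0, 1).
1. G is the centroid of triangle CQY ⇒ G = (1/3, 1/3)
2. F is the centroid of triangle GQC ⇒ F = (4/9, 1/9)
3. L is where the line through Q parallel to CF meets line GC ⇒ L = (-1/3, -1/3)
L = G + t·(C−G) with t = 2, so GL:LC = t:(1−t) = 2:-1

GL:LC = -2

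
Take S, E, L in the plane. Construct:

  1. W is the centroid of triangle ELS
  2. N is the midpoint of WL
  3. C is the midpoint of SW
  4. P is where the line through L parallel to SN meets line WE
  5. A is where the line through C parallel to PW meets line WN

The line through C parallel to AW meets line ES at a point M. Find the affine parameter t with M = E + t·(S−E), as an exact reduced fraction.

Choose coordinates S = (0, 0), E = (1, 0), L = (0, 1).
1. W is the centroid of triangle ELS ⇒ W = (1/3, 1/3)
2. N is the midpoint of WL ⇒ N = (1/6, 2/3)
3. C is the midpoint of SW ⇒ C = (1/6, 1/6)
4. P is where the line through L parallel to SN meets line WE ⇒ P = (-1/9, 5/9)
5. A is where the line through C parallel to PW meets line WN ⇒ A = (1/2, 0)
through C parallel to AW: direction (-1/6, 1/3); meets ES at M = (1/4, 0)
M = E + t·(S−E) with t = 3/4

t = 3/4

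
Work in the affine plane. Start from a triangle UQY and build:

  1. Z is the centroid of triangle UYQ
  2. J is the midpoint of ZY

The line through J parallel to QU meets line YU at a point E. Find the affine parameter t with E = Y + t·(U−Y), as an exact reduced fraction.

Assign U = (0, 0), Q = (1, 0), Y = (0, 1) — the answer is frame-independent, so this choice is without loss of generality.
1. Z is the centroid of triangle UYQ ⇒ Z = (1/3, 1/3)
2. J is the midpoint of ZY ⇒ J = (1/6, 2/3)
through J parallel to QU: direction (-1, 0); meets YU at E = (0, 2/3)
E = Y + t·(U−Y) with t = 1/3

t = 1/3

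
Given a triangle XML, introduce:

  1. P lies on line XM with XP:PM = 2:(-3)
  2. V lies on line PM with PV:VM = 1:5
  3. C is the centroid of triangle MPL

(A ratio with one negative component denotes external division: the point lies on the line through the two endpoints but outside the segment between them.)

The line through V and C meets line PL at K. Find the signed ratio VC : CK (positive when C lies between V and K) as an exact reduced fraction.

VC:CK = -1/2

Choose coordinates X = (0, 0), M = (1, 0), L = (0, 1).
1. P lies on line XM with XP:PM = 2:(-3) ⇒ P = (-2, 0)
2. V lies on line PM with PV:VM = 1:5 ⇒ V = (-3/2, 0)
3. C is the centroid of triangle MPL ⇒ C = (-1/3, 1/3)
line VC meets PL at K = (-8/3, -1/3)
C = V + t·(K−V) with t = -1, so VC:CK = -1:2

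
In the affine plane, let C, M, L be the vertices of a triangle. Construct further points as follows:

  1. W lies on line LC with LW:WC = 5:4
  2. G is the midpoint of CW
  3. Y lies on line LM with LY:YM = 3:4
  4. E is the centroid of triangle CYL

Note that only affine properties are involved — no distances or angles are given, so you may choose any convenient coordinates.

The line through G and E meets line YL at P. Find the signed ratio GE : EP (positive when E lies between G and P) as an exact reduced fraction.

GE:EP = 4/3

Choose coordinates C = (0, 0), M = (1, 0), L = (0, 1).
1. W lies on line LC with LW:WC = 5:4 ⇒ W = (0, 4/9)
2. G is the midpoint of CW ⇒ G = (0, 2/9)
3. Y lies on line LM with LY:YM = 3:4 ⇒ Y = (3/7, 4/7)
4. E is the centroid of triangle CYL ⇒ E = (1/7, 11/21)
line GE meets YL at P = (1/4, 3/4)
E = G + t·(P−G) with t = 4/7, so GE:EP = 4/7:3/7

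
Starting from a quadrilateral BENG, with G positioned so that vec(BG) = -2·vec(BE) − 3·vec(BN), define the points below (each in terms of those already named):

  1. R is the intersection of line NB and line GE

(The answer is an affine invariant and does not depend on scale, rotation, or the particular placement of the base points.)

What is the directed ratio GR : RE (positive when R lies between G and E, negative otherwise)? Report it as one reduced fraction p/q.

Assign B = (0, 0), E = (1, 0), N = (0, 1), G = (-2, -3) — the answer is frame-independent, so this choice is without loss of generality.
1. R is the intersection of line NB and line GE ⇒ R = (0, -1)
R = G + t·(E−G) with t = 2/3, so GR:RE = t:(1−t) = 2/3:1/3

GR:RE = 2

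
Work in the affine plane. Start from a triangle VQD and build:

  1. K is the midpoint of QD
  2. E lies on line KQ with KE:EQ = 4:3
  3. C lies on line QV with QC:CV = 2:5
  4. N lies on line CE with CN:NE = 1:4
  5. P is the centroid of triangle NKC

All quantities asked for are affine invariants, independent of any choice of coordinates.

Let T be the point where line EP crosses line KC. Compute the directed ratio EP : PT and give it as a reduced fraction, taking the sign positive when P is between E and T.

EP:PT = 14

Assign V = (0, 0), Q = (1, 0), D = (0, 1) — the answer is frame-independent, so this choice is without loss of generality.
1. K is the midpoint of QD ⇒ K = (1/2, 1/2)
2. E lies on line KQ with KE:EQ = 4:3 ⇒ E = (11/14, 3/14)
3. C lies on line QV with QC:CV = 2:5 ⇒ C = (5/7, 0)
4. N lies on line CE with CN:NE = 1:4 ⇒ N = (51/70, 3/70)
5. P is the centroid of triangle NKC ⇒ P = (68/105, 19/105)
line EP meets KC at T = (125/196, 5/28)
P = E + t·(T−E) with t = 14/15, so EP:PT = 14/15:1/15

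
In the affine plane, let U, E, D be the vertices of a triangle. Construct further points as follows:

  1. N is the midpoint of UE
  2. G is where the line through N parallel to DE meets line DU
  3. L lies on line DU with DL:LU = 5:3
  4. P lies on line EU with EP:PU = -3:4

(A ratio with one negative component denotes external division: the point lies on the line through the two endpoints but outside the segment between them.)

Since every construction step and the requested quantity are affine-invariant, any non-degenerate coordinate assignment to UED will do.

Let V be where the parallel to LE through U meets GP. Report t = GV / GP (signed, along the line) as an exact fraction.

t = -1/2

Assign U = (0, 0), E = (1, 0), D = (0, 1) — the answer is frame-independent, so this choice is without loss of generality.
1. N is the midpoint of UE ⇒ N = (1/2, 0)
2. G is where the line through N parallel to DE meets line DU ⇒ G = (0, 1/2)
3. L lies on line DU with DL:LU = 5:3 ⇒ L = (0, 3/8)
4. P lies on line EU with EP:PU = -3:4 ⇒ P = (4, 0)
through U parallel to LE: direction (1, -3/8); meets GP at V = (-2, 3/4)
V = G + t·(P−G) with t = -1/2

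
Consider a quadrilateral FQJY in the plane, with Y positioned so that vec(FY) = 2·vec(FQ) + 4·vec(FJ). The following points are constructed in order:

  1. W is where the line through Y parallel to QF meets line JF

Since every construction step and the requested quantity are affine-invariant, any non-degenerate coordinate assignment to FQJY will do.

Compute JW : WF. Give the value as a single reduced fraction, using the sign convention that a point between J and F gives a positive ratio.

Assign F = (0, 0), Q = (1, 0), J = (0, 1), Y = (2, 4) — the answer is frame-independent, so this choice is without loss of generality.
1. W is where the line through Y parallel to QF meets line JF ⇒ W = (0, 4)
W = J + t·(F−J) with t = -3, so JW:WF = t:(1−t) = -3:4

JW:WF = -3/4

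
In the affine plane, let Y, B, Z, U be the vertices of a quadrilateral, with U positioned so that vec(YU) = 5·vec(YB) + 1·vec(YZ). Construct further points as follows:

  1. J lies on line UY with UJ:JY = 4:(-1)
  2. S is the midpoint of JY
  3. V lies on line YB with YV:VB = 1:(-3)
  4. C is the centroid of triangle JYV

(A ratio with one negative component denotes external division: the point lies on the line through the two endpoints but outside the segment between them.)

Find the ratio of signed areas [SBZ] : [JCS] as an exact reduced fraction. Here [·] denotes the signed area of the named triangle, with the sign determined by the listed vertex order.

[SBZ]:[JCS] = -72

Choose coordinates Y = (0, 0), B = (1, 0), Z = (0, 1), U = (5, 1).
1. J lies on line UY with UJ:JY = 4:(-1) ⇒ J = (-5/3, -1/3)
2. S is the midpoint of JY ⇒ S = (-5/6, -1/6)
3. V lies on line YB with YV:VB = 1:(-3) ⇒ V = (-1/2, 0)
4. C is the centroid of triangle JYV ⇒ C = (-13/18, -1/9)
2·[SBZ] = 2, 2·[JCS] = -1/36
[SBZ]:[JCS] = 2:-1/36 = -72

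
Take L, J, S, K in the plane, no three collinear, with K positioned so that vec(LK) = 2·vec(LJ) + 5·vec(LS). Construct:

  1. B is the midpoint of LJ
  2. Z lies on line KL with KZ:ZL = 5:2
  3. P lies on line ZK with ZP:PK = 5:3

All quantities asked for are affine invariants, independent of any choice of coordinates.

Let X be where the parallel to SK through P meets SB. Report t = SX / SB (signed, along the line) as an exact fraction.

Set L = (0, 0), J = (1, 0), S = (0, 1), K = (2, 5); any affine frame gives the same invariant.
1. B is the midpoint of LJ ⇒ B = (1/2, 0)
2. Z lies on line KL with KZ:ZL = 5:2 ⇒ Z = (4/7, 10/7)
3. P lies on line ZK with ZP:PK = 5:3 ⇒ P = (41/28, 205/56)
through P parallel to SK: direction (2, 4); meets SB at X = (15/224, 97/112)
X = S + t·(B−S) with t = 15/112

t = 15/112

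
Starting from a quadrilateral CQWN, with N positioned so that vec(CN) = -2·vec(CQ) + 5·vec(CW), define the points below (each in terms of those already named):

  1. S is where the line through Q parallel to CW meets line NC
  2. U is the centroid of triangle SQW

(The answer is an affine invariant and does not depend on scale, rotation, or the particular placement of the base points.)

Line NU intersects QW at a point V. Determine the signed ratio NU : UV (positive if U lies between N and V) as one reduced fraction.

Set C = (0, 0), Q = (1, 0), W = (0, 1), N = (-2, 5); any affine frame gives the same invariant.
1. S is where the line through Q parallel to CW meets line NC ⇒ S = (1, -5/2)
2. U is the centroid of triangle SQW ⇒ U = (2/3, -1/2)
line NU meets QW at V = (-2/17, 19/17)
U = N + t·(V−N) with t = 17/12, so NU:UV = 17/12:-5/12

NU:UV = -17/5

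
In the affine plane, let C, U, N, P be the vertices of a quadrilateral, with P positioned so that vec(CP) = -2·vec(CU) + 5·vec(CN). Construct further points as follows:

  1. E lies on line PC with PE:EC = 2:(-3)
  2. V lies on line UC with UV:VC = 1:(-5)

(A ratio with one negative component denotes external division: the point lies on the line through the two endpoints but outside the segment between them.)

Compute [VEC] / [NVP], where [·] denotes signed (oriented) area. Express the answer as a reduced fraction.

[VEC]:[NVP] = 25/4

Choose coordinates C = (0, 0), U = (1, 0), N = (0, 1), P = (-2, 5).
1. E lies on line PC with PE:EC = 2:(-3) ⇒ E = (-6, 15)
2. V lies on line UC with UV:VC = 1:(-5) ⇒ V = (5/4, 0)
2·[VEC] = 75/4, 2·[NVP] = 3
[VEC]:[NVP] = 75/4:3 = 25/4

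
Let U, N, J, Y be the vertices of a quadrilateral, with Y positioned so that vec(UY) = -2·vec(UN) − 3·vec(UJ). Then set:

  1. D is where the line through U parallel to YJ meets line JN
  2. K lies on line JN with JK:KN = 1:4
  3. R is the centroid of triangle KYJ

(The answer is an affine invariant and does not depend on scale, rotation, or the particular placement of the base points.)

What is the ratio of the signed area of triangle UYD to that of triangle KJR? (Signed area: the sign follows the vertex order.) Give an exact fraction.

Choose coordinates U = (0, 0), N = (1, 0), J = (0, 1), Y = (-2, -3).
1. D is where the line through U parallel to YJ meets line JN ⇒ D = (1/3, 2/3)
2. K lies on line JN with JK:KN = 1:4 ⇒ K = (1/5, 4/5)
3. R is the centroid of triangle KYJ ⇒ R = (-3/5, -2/5)
2·[UYD] = -1/3, 2·[KJR] = 2/5
[UYD]:[KJR] = -1/3:2/5 = -5/6

[UYD]:[KJR] = -5/6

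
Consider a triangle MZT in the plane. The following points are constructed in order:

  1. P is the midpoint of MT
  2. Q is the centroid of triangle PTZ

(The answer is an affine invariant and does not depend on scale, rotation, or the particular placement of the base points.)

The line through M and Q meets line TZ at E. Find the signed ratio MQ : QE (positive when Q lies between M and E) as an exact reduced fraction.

MQ:QE = 5

Set M = (0, 0), Z = (1, 0), T = (0, 1); any affine frame gives the same invariant.
1. P is the midpoint of MT ⇒ P = (0, 1/2)
2. Q is the centroid of triangle PTZ ⇒ Q = (1/3, 1/2)
line MQ meets TZ at E = (2/5, 3/5)
Q = M + t·(E−M) with t = 5/6, so MQ:QE = 5/6:1/6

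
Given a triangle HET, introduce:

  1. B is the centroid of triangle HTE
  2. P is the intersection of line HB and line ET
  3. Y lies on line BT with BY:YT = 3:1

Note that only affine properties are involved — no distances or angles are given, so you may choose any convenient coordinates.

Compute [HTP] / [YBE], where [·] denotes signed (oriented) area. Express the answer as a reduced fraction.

Assign H = (0, 0), E = (1, 0), T = (0, 1) — the answer is frame-independent, so this choice is without loss of generality.
1. B is the centroid of triangle HTE ⇒ B = (1/3, 1/3)
2. P is the intersection of line HB and line ET ⇒ P = (1/2, 1/2)
3. Y lies on line BT with BY:YT = 3:1 ⇒ Y = (1/12, 5/6)
2·[HTP] = -1/2, 2·[YBE] = 1/4
[HTP]:[YBE] = -1/2:1/4 = -2

[HTP]:[YBE] = -2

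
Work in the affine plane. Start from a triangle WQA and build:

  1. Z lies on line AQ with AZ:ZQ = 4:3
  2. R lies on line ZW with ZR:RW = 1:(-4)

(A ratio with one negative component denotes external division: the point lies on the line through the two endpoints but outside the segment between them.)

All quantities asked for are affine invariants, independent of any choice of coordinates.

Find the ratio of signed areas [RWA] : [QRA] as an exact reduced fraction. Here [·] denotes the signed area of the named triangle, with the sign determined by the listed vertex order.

Set W = (0, 0), Q = (1, 0), A = (0, 1); any affine frame gives the same invariant.
1. Z lies on line AQ with AZ:ZQ = 4:3 ⇒ Z = (4/7, 3/7)
2. R lies on line ZW with ZR:RW = 1:(-4) ⇒ R = (16/21, 4/7)
2·[RWA] = -16/21, 2·[QRA] = 1/3
[RWA]:[QRA] = -16/21:1/3 = -16/7

[RWA]:[QRA] = -16/7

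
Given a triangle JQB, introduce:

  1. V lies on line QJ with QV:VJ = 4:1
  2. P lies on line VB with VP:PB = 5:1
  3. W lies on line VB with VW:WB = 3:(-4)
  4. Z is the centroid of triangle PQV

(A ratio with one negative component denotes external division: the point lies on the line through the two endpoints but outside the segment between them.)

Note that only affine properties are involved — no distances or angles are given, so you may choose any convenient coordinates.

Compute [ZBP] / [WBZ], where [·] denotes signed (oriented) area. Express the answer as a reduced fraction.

[ZBP]:[WBZ] = -1/24

Set J = (0, 0), Q = (1, 0), B = (0, 1); any affine frame gives the same invariant.
1. V lies on line QJ with QV:VJ = 4:1 ⇒ V = (1/5, 0)
2. P lies on line VB with VP:PB = 5:1 ⇒ P = (1/30, 5/6)
3. W lies on line VB with VW:WB = 3:(-4) ⇒ W = (4/5, -3)
4. Z is the centroid of triangle PQV ⇒ Z = (37/90, 5/18)
2·[ZBP] = 2/45, 2·[WBZ] = -16/15
[ZBP]:[WBZ] = 2/45:-16/15 = -1/24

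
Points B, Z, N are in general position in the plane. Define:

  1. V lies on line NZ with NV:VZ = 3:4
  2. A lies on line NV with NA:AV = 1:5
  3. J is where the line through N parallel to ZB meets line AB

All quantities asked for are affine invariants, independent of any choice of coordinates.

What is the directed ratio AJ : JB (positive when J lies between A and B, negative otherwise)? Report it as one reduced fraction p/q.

AJ:JB = -1/14

Set B = (0, 0), Z = (1, 0), N = (0, 1); any affine frame gives the same invariant.
1. V lies on line NZ with NV:VZ = 3:4 ⇒ V = (3/7, 4/7)
2. A lies on line NV with NA:AV = 1:5 ⇒ A = (1/14, 13/14)
3. J is where the line through N parallel to ZB meets line AB ⇒ J = (1/13, 1)
J = A + t·(B−A) with t = -1/13, so AJ:JB = t:(1−t) = -1/13:14/13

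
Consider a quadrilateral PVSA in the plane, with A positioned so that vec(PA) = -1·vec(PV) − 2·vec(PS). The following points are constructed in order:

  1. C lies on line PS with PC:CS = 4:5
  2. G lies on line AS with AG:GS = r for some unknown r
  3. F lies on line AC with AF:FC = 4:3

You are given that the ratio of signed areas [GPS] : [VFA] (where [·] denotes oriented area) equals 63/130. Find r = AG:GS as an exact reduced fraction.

Assign P = (0, 0), V = (1, 0), S = (0, 1), A = (-1, -2) — the answer is frame-independent, so this choice is without loss of generality.
1. C lies on line PS with PC:CS = 4:5 ⇒ C = (0, 4/9)
2. With AG:GS = r, write λ = r/(r+1) so G = A + λ·(S−A); G is affine-linear in λ
3. F lies on line AC with AF:FC = 4:3 ⇒ F = (-3/7, -38/63)
Every point depending on G is an affine combination of G and λ-independent points, so each such coordinate is linear in λ; the λ² term in each signed area is a multiple of (S−A)×(S−A) = 0, so 2·[GPS] and 2·[VFA] are each linear in λ. Evaluating at λ=0 and λ=1:
  2·[GPS] = −λ + 1,   2·[VFA] = 104/63
So [GPS]:[VFA] = (−λ + 1) / (104/63). Setting this equal to 63/130:
  −λ + 1 = 63/130·(104/63)  ⇒  λ = 1/5
Then r = λ/(1−λ) = (1/5)/(4/5) = 1/4. Check: with r = 1/4, G = (-4/5, -7/5) and [GPS]:[VFA] = 63/130 as required.

r = 1/4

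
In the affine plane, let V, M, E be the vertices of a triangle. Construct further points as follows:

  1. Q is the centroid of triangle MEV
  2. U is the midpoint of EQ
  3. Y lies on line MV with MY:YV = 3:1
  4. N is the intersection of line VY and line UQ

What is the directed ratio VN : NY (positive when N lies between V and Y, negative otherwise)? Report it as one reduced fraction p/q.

Assign V = (0, 0), M = (1, 0), E = (0, 1) — the answer is frame-independent, so this choice is without loss of generality.
1. Q is the centroid of triangle MEV ⇒ Q = (1/3, 1/3)
2. U is the midpoint of EQ ⇒ U = (1/6, 2/3)
3. Y lies on line MV with MY:YV = 3:1 ⇒ Y = (1/4, 0)
4. N is the intersection of line VY and line UQ ⇒ N = (1/2, 0)
N = V + t·(Y−V) with t = 2, so VN:NY = t:(1−t) = 2:-1

VN:NY = -2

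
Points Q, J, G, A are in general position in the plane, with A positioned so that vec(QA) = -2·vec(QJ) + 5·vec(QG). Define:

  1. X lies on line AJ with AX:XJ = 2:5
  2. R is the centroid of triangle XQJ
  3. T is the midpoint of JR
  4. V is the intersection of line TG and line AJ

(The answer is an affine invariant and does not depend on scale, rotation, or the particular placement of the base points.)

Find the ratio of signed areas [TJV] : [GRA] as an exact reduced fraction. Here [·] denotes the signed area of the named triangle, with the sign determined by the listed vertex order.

[TJV]:[GRA] = 15/56

Work in coordinates with Q = (0, 0), J = (1, 0), G = (0, 1), A = (-2, 5).
1. X lies on line AJ with AX:XJ = 2:5 ⇒ X = (-8/7, 25/7)
2. R is the centroid of triangle XQJ ⇒ R = (-1/21, 25/21)
3. T is the midpoint of JR ⇒ T = (10/21, 25/42)
4. V is the intersection of line TG and line AJ ⇒ V = (40/49, 15/49)
2·[TJV] = 5/98, 2·[GRA] = 4/21
[TJV]:[GRA] = 5/98:4/21 = 15/56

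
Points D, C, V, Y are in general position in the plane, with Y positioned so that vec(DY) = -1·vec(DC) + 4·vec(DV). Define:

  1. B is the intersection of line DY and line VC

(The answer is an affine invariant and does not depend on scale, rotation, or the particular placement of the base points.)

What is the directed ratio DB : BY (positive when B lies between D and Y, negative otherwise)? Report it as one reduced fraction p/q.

Set D = (0, 0), C = (1, 0), V = (0, 1), Y = (-1, 4); any affine frame gives the same invariant.
1. B is the intersection of line DY and line VC ⇒ B = (-1/3, 4/3)
B = D + t·(Y−D) with t = 1/3, so DB:BY = t:(1−t) = 1/3:2/3

DB:BY = 1/2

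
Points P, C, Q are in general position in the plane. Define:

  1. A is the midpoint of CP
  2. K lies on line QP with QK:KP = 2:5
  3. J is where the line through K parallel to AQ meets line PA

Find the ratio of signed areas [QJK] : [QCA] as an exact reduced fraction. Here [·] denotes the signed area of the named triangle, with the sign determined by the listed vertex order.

Choose coordinates P = (0, 0), C = (1, 0), Q = (0, 1).
1. A is the midpoint of CP ⇒ A = (1/2, 0)
2. K lies on line QP with QK:KP = 2:5 ⇒ K = (0, 5/7)
3. J is where the line through K parallel to AQ meets line PA ⇒ J = (5/14, 0)
2·[QJK] = -5/49, 2·[QCA] = -1/2
[QJK]:[QCA] = -5/49:-1/2 = 10/49

[QJK]:[QCA] = 10/49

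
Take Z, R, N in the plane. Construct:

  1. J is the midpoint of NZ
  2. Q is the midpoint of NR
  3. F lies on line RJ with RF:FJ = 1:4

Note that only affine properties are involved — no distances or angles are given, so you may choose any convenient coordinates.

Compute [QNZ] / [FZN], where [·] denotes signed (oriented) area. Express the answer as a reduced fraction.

Assign Z = (0, 0), R = (1, 0), N = (0, 1) — the answer is frame-independent, so this choice is without loss of generality.
1. J is the midpoint of NZ ⇒ J = (0, 1/2)
2. Q is the midpoint of NR ⇒ Q = (1/2, 1/2)
3. F lies on line RJ with RF:FJ = 1:4 ⇒ F = (4/5, 1/10)
2·[QNZ] = 1/2, 2·[FZN] = -4/5
[QNZ]:[FZN] = 1/2:-4/5 = -5/8

[QNZ]:[FZN] = -5/8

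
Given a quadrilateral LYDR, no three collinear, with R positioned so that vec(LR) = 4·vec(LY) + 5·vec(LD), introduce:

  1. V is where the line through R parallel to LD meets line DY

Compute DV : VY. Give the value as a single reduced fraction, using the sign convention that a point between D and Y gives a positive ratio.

DV:VY = -4/3

Set L = (0, 0), Y = (1, 0), D = (0, 1), R = (4, 5); any affine frame gives the same invariant.
1. V is where the line through R parallel to LD meets line DY ⇒ V = (4, -3)
V = D + t·(Y−D) with t = 4, so DV:VY = t:(1−t) = 4:-3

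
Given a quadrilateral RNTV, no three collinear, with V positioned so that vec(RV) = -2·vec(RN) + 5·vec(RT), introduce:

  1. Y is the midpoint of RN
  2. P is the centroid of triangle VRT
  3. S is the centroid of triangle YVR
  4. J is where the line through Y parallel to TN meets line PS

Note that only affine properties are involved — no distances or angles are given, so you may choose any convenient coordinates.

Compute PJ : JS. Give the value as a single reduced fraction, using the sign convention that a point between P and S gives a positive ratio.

Set R = (0, 0), N = (1, 0), T = (0, 1), V = (-2, 5); any affine frame gives the same invariant.
1. Y is the midpoint of RN ⇒ Y = (1/2, 0)
2. P is the centroid of triangle VRT ⇒ P = (-2/3, 2)
3. S is the centroid of triangle YVR ⇒ S = (-1/2, 5/3)
4. J is where the line through Y parallel to TN meets line PS ⇒ J = (1/6, 1/3)
J = P + t·(S−P) with t = 5, so PJ:JS = t:(1−t) = 5:-4

PJ:JS = -5/4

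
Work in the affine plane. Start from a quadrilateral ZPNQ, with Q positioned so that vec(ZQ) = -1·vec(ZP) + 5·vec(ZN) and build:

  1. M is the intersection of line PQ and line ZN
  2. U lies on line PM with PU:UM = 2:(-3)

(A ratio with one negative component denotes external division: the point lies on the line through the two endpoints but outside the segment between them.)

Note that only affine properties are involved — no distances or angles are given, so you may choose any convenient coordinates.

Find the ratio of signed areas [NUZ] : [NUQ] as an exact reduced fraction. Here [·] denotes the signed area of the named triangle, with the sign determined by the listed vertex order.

Assign Z = (0, 0), P = (1, 0), N = (0, 1), Q = (-1, 5) — the answer is frame-independent, so this choice is without loss of generality.
1. M is the intersection of line PQ and line ZN ⇒ M = (0, 5/2)
2. U lies on line PM with PU:UM = 2:(-3) ⇒ U = (3, -5)
2·[NUZ] = -3, 2·[NUQ] = 6
[NUZ]:[NUQ] = -3:6 = -1/2

[NUZ]:[NUQ] = -1/2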